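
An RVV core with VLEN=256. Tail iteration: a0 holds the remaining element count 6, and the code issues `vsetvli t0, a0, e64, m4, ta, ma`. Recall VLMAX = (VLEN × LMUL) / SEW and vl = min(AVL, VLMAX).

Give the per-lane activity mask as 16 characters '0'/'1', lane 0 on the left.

lanes per group: 256·4/64 = 16
vl = min(AVL, VLMAX) = min(6, 16) = 6
bits (lane 0 leftmost): 1111110000000000

predicate = 1111110000000000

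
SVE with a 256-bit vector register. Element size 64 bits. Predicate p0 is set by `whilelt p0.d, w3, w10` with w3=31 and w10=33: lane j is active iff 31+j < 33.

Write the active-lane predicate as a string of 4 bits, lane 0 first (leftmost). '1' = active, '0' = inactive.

predicate = 1100

lane count: 256 div 64 = 4
whilelt: lane j active iff 31+j < 33 → j < 2 → 2 active
bits (lane 0 leftmost): 1100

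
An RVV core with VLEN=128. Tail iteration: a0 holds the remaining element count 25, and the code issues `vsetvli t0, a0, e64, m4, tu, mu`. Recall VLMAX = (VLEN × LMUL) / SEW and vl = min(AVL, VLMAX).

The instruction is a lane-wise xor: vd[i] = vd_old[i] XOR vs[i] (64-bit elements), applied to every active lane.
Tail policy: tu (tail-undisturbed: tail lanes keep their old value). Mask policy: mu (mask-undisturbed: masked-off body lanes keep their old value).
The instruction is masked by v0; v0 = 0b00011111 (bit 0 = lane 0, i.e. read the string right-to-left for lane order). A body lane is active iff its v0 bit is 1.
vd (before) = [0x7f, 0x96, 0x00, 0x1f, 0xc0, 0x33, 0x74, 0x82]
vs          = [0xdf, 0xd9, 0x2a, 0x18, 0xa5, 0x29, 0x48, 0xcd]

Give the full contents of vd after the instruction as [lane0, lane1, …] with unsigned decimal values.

vd = [160, 79, 42, 7, 101, 51, 116, 130]

VLMAX = (128 × 4) / 64 = 8 lanes
vl = min(AVL, VLMAX) = min(25, 8) = 8
[0] xor(0x7f,0xdf) = 0xa0
[1] xor(0x96,0xd9) = 0x4f
[2] xor(0x00,0x2a) = 0x2a
[3] xor(0x1f,0x18) = 0x07
[4] xor(0xc0,0xa5) = 0x65
[5] mask-off/keep = 0x33
[6] mask-off/keep = 0x74
[7] mask-off/keep = 0x82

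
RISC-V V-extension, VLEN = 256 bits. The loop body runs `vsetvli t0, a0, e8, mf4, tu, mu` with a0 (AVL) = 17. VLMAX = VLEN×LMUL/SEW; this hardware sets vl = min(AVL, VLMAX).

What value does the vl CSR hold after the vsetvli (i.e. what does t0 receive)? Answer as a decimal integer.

vl = 8

VLMAX = VLEN×LMUL/SEW = 256×1/4/8 = 8
vl ← min(17, 8) = 8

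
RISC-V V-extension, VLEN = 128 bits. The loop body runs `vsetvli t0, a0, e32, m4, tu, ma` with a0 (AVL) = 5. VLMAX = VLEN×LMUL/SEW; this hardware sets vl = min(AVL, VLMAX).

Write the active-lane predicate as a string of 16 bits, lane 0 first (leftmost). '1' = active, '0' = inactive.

predicate = 1111100000000000

VLMAX = (128 × 4) / 32 = 16 lanes
vl = min(AVL, VLMAX) = min(5, 16) = 5
bits (lane 0 leftmost): 1111100000000000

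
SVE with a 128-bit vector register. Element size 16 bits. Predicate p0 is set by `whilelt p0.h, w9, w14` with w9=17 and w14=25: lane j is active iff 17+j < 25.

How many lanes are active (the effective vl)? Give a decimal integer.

register lanes = 128/16 = 8
active while 17+j < 25, i.e. j ∈ [0,8) capped at 8 ⇒ 8

vl = 8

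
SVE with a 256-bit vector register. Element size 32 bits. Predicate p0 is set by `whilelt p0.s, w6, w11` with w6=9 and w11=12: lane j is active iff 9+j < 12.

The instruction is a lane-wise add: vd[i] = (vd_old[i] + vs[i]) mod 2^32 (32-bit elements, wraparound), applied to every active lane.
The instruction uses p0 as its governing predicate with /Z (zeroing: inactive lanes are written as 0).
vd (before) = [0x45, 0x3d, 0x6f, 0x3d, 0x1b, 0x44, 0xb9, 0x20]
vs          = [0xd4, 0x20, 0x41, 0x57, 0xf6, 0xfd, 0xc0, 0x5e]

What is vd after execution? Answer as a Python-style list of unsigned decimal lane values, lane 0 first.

256-bit reg / 32-bit elem → 8 lanes
active while 9+j < 12, i.e. j ∈ [0,3) capped at 8 ⇒ 3
[0] add(0x45,0xd4) = 0x119
[1] add(0x3d,0x20) = 0x5d
[2] add(0x6f,0x41) = 0xb0
[3] tail/zero = 0x00
[4] tail/zero = 0x00
[5] tail/zero = 0x00
[6] tail/zero = 0x00
[7] tail/zero = 0x00

vd = [281, 93, 176, 0, 0, 0, 0, 0]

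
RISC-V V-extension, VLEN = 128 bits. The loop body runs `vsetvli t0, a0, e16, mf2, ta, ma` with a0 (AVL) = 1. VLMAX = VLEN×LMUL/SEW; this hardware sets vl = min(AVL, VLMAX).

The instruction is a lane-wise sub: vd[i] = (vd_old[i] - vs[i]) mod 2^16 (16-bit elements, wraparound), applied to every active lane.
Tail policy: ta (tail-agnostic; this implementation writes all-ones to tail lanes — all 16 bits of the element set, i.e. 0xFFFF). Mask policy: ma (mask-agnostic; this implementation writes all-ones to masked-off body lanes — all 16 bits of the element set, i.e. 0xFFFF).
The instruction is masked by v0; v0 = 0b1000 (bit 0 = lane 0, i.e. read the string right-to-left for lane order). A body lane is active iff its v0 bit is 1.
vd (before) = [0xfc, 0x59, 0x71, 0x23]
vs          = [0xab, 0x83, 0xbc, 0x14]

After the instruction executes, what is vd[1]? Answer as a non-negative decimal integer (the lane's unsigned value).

vd[1] = 65535

lanes per group: 128·1/2/16 = 4
vl ← min(1, 4) = 1
vd[0] mask-off/ones -> 0xffff
vd[1] tail/ones -> 0xffff
vd[2] tail/ones -> 0xffff
vd[3] tail/ones -> 0xffff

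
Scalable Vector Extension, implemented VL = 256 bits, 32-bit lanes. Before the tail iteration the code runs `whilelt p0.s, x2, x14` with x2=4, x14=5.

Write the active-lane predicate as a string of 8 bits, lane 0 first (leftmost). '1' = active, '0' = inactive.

lane count: 256 div 32 = 8
p0[j] = (4+j < 5); true for j=0..0 → 1 lanes set
bits (lane 0 leftmost): 10000000

predicate = 10000000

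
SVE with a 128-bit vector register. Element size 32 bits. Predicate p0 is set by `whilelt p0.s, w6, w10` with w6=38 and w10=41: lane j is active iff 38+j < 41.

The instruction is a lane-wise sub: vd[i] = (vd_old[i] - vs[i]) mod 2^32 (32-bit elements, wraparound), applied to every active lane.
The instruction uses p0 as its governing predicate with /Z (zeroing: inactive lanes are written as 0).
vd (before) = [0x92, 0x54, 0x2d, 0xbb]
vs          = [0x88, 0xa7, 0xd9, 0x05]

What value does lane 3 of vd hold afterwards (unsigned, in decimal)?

vd[3] = 0

128-bit reg / 32-bit elem → 4 lanes
active while 38+j < 41, i.e. j ∈ [0,3) capped at 4 ⇒ 3
vd[0] sub(0x92,0x88) -> 0x0a
vd[1] sub(0x54,0xa7) -> 0xffffffad
vd[2] sub(0x2d,0xd9) -> 0xffffff54
vd[3] tail/zero -> 0x00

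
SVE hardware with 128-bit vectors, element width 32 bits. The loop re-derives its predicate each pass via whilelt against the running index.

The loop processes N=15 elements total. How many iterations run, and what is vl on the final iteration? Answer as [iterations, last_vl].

register lanes = 128/32 = 4
N=15: ⌈15/4⌉ = 4 iters; last vl = 15 − 3×4 = 3

[iterations, last_vl] = [4, 3]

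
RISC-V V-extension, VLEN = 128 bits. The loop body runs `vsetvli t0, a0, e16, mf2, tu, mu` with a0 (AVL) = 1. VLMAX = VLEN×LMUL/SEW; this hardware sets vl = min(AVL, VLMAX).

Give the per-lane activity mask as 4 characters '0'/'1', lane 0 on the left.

predicate = 1000

VLMAX = VLEN×LMUL/SEW = 128×1/2/16 = 4
vl = min(AVL, VLMAX) = min(1, 4) = 1
bits (lane 0 leftmost): 1000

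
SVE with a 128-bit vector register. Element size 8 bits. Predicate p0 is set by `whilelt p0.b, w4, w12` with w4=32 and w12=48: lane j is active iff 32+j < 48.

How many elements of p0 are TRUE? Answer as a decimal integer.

vl = 16

128-bit reg / 8-bit elem → 16 lanes
whilelt: lane j active iff 32+j < 48 → j < 16 → 16 active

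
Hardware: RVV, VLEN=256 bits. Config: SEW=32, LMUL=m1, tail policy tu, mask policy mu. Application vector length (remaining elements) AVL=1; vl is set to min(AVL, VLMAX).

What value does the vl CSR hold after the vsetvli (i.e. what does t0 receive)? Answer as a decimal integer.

vl = 1

VLMAX = (256 × 1) / 32 = 8 lanes
vl ← min(1, 8) = 1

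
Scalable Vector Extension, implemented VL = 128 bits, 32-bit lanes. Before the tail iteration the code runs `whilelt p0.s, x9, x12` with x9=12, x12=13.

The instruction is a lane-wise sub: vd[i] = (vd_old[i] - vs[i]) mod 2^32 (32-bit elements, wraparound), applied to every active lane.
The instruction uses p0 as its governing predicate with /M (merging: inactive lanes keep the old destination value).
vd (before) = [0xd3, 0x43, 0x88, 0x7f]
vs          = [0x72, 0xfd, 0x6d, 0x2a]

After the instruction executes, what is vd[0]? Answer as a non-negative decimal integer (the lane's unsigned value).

128-bit reg / 32-bit elem → 4 lanes
whilelt: lane j active iff 12+j < 13 → j < 1 → 1 active
  i=0: sub(0xd3,0x72) → 97
  i=1: tail/keep → 67
  i=2: tail/keep → 136
  i=3: tail/keep → 127

vd[0] = 97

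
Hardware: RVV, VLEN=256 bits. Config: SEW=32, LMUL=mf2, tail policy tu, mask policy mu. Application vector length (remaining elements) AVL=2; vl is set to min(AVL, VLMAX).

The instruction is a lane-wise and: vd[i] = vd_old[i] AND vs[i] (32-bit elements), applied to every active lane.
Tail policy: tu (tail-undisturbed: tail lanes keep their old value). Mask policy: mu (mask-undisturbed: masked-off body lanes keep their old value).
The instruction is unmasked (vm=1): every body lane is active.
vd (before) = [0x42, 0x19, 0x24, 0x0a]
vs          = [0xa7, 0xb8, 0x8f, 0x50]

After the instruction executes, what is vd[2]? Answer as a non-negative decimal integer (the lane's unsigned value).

vd[2] = 36

lanes per group: 256·1/2/32 = 4
vl = min(AVL, VLMAX) = min(2, 4) = 2
[0] and(0x42,0xa7) = 0x02
[1] and(0x19,0xb8) = 0x18
[2] tail/keep = 0x24
[3] tail/keep = 0x0a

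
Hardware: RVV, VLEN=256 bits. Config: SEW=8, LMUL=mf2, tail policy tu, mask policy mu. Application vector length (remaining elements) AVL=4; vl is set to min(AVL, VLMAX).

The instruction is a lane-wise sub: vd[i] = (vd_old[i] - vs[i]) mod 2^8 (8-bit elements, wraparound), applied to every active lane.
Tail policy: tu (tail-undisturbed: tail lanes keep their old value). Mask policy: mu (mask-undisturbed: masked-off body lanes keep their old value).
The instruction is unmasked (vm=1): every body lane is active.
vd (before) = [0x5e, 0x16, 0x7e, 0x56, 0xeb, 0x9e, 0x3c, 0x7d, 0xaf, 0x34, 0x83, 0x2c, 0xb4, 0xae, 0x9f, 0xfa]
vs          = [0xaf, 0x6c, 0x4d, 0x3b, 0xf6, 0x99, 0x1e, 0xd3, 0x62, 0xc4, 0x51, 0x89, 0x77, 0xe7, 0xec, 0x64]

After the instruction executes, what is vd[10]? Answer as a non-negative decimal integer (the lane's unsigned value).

vd[10] = 131

lanes per group: 256·1/2/8 = 16
vl = min(AVL, VLMAX) = min(4, 16) = 4
vd[0] sub(0x5e,0xaf) -> 0xaf
vd[1] sub(0x16,0x6c) -> 0xaa
vd[2] sub(0x7e,0x4d) -> 0x31
vd[3] sub(0x56,0x3b) -> 0x1b
vd[4] tail/keep -> 0xeb
vd[5] tail/keep -> 0x9e
vd[6] tail/keep -> 0x3c
vd[7] tail/keep -> 0x7d
vd[8] tail/keep -> 0xaf
vd[9] tail/keep -> 0x34
vd[10] tail/keep -> 0x83
vd[11] tail/keep -> 0x2c
vd[12] tail/keep -> 0xb4
vd[13] tail/keep -> 0xae
vd[14] tail/keep -> 0x9f
vd[15] tail/keep -> 0xfa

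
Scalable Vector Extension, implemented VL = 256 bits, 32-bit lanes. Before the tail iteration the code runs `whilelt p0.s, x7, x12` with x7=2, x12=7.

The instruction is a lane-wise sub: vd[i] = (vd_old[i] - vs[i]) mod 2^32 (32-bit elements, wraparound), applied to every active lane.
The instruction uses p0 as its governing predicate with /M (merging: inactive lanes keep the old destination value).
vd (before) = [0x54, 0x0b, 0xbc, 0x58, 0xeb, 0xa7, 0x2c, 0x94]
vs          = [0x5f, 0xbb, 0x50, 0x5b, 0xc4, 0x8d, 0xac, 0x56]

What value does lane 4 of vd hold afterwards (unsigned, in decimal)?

register lanes = 256/32 = 8
whilelt: lane j active iff 2+j < 7 → j < 5 → 5 active
  i=0: sub(0x54,0x5f) → 4294967285
  i=1: sub(0x0b,0xbb) → 4294967120
  i=2: sub(0xbc,0x50) → 108
  i=3: sub(0x58,0x5b) → 4294967293
  i=4: sub(0xeb,0xc4) → 39
  i=5: tail/keep → 167
  i=6: tail/keep → 44
  i=7: tail/keep → 148

vd[4] = 39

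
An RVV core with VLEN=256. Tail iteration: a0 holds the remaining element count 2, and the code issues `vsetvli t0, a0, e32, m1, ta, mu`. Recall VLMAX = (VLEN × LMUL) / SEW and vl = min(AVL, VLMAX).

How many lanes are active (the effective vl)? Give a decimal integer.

vl = 2

lanes per group: 256·1/32 = 8
vl ← min(2, 8) = 2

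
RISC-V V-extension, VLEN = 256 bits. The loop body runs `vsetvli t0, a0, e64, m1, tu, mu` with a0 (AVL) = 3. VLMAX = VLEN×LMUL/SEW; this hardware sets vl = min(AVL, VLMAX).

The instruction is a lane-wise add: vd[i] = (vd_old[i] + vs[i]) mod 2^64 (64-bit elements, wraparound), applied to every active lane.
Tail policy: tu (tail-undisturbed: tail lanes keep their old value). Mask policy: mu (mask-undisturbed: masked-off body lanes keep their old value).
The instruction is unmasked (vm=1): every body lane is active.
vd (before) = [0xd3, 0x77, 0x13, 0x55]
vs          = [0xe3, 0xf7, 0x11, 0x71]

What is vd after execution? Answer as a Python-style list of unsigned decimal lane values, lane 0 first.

vd = [438, 366, 36, 85]

lanes per group: 256·1/64 = 4
vl ← min(3, 4) = 3
[0] add(0xd3,0xe3) = 0x1b6
[1] add(0x77,0xf7) = 0x16e
[2] add(0x13,0x11) = 0x24
[3] tail/keep = 0x55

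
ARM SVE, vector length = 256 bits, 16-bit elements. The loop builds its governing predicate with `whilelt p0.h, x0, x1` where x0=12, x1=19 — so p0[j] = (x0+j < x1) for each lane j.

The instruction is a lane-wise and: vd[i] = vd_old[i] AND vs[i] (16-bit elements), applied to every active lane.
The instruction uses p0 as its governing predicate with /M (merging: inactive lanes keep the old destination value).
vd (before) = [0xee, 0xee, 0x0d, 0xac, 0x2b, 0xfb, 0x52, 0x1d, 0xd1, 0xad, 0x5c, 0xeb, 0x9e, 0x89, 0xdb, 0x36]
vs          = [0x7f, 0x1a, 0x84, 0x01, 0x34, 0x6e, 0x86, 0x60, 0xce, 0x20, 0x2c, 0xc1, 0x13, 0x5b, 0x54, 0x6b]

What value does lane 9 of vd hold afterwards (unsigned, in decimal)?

256-bit reg / 16-bit elem → 16 lanes
active while 12+j < 19, i.e. j ∈ [0,7) capped at 16 ⇒ 7
vd[0] and(0xee,0x7f) -> 0x6e
vd[1] and(0xee,0x1a) -> 0x0a
vd[2] and(0x0d,0x84) -> 0x04
vd[3] and(0xac,0x01) -> 0x00
vd[4] and(0x2b,0x34) -> 0x20
vd[5] and(0xfb,0x6e) -> 0x6a
vd[6] and(0x52,0x86) -> 0x02
vd[7] tail/keep -> 0x1d
vd[8] tail/keep -> 0xd1
vd[9] tail/keep -> 0xad
vd[10] tail/keep -> 0x5c
vd[11] tail/keep -> 0xeb
vd[12] tail/keep -> 0x9e
vd[13] tail/keep -> 0x89
vd[14] tail/keep -> 0xdb
vd[15] tail/keep -> 0x36

vd[9] = 173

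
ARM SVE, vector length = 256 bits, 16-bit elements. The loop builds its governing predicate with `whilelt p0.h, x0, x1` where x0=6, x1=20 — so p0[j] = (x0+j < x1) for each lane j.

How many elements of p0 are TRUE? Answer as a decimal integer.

vl = 14

register lanes = 256/16 = 16
whilelt: lane j active iff 6+j < 20 → j < 14 → 14 active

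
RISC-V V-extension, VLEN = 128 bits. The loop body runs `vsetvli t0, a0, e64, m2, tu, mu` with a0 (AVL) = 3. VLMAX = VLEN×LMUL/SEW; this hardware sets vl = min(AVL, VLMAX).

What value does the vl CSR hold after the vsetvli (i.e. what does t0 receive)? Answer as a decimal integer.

vl = 3

lanes per group: 128·2/64 = 4
vl = min(AVL, VLMAX) = min(3, 4) = 3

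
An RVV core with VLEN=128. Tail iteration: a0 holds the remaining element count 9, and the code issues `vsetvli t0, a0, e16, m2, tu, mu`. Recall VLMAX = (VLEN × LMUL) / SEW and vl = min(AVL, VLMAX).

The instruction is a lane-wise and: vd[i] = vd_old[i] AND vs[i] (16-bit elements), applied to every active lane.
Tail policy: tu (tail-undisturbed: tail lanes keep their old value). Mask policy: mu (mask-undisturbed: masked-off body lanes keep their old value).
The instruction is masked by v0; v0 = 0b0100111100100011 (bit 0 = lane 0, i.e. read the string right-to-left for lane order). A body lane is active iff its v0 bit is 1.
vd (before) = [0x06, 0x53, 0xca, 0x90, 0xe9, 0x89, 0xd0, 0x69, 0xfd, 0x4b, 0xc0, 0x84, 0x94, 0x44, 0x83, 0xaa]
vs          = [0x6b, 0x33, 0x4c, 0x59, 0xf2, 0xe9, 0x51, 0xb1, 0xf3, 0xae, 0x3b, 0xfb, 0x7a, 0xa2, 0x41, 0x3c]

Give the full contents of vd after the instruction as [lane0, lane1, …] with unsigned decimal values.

vd = [2, 19, 202, 144, 233, 137, 208, 105, 241, 75, 192, 132, 148, 68, 131, 170]

lanes per group: 128·2/16 = 16
vl = min(AVL, VLMAX) = min(9, 16) = 9
lane  0: and(0x06,0x6b) ⇒ 0x02
lane  1: and(0x53,0x33) ⇒ 0x13
lane  2: mask-off/keep ⇒ 0xca
lane  3: mask-off/keep ⇒ 0x90
lane  4: mask-off/keep ⇒ 0xe9
lane  5: and(0x89,0xe9) ⇒ 0x89
lane  6: mask-off/keep ⇒ 0xd0
lane  7: mask-off/keep ⇒ 0x69
lane  8: and(0xfd,0xf3) ⇒ 0xf1
lane  9: tail/keep ⇒ 0x4b
lane 10: tail/keep ⇒ 0xc0
lane 11: tail/keep ⇒ 0x84
lane 12: tail/keep ⇒ 0x94
lane 13: tail/keep ⇒ 0x44
lane 14: tail/keep ⇒ 0x83
lane 15: tail/keep ⇒ 0xaa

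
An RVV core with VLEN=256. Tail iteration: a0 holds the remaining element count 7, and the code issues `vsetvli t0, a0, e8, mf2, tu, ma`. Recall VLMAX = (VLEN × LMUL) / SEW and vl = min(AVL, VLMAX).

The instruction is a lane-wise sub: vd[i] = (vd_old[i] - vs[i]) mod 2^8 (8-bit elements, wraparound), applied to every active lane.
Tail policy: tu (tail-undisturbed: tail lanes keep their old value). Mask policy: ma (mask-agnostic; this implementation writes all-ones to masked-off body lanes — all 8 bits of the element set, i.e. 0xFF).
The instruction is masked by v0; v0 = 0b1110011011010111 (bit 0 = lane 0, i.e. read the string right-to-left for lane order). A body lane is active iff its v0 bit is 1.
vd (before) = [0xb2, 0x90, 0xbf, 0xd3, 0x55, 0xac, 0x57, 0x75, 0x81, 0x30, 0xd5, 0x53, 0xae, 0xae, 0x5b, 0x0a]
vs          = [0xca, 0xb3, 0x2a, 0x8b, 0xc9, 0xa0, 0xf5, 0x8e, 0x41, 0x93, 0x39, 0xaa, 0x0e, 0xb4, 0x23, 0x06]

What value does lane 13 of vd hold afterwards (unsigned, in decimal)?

vd[13] = 174

lanes per group: 256·1/2/8 = 16
vl = min(AVL, VLMAX) = min(7, 16) = 7
vd[0] sub(0xb2,0xca) -> 0xe8
vd[1] sub(0x90,0xb3) -> 0xdd
vd[2] sub(0xbf,0x2a) -> 0x95
vd[3] mask-off/ones -> 0xff
vd[4] sub(0x55,0xc9) -> 0x8c
vd[5] mask-off/ones -> 0xff
vd[6] sub(0x57,0xf5) -> 0x62
vd[7] tail/keep -> 0x75
vd[8] tail/keep -> 0x81
vd[9] tail/keep -> 0x30
vd[10] tail/keep -> 0xd5
vd[11] tail/keep -> 0x53
vd[12] tail/keep -> 0xae
vd[13] tail/keep -> 0xae
vd[14] tail/keep -> 0x5b
vd[15] tail/keep -> 0x0a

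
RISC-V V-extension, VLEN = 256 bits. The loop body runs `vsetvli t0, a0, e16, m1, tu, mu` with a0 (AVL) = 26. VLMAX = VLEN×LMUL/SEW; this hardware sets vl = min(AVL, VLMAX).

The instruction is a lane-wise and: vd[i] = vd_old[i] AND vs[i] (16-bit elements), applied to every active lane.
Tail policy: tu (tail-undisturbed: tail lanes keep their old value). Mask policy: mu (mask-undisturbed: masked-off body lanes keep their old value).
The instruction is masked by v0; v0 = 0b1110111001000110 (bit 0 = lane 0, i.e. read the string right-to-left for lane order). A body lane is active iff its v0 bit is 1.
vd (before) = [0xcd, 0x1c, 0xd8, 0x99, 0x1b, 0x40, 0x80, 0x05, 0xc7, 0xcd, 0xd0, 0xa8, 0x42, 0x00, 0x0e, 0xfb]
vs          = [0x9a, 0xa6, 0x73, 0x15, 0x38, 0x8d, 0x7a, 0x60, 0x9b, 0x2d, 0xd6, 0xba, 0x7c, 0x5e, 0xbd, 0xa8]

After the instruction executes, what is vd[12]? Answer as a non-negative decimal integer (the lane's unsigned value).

VLMAX = (256 × 1) / 16 = 16 lanes
vl = min(AVL, VLMAX) = min(26, 16) = 16
lane  0: mask-off/keep ⇒ 0xcd
lane  1: and(0x1c,0xa6) ⇒ 0x04
lane  2: and(0xd8,0x73) ⇒ 0x50
lane  3: mask-off/keep ⇒ 0x99
lane  4: mask-off/keep ⇒ 0x1b
lane  5: mask-off/keep ⇒ 0x40
lane  6: and(0x80,0x7a) ⇒ 0x00
lane  7: mask-off/keep ⇒ 0x05
lane  8: mask-off/keep ⇒ 0xc7
lane  9: and(0xcd,0x2d) ⇒ 0x0d
lane 10: and(0xd0,0xd6) ⇒ 0xd0
lane 11: and(0xa8,0xba) ⇒ 0xa8
lane 12: mask-off/keep ⇒ 0x42
lane 13: and(0x00,0x5e) ⇒ 0x00
lane 14: and(0x0e,0xbd) ⇒ 0x0c
lane 15: and(0xfb,0xa8) ⇒ 0xa8

vd[12] = 66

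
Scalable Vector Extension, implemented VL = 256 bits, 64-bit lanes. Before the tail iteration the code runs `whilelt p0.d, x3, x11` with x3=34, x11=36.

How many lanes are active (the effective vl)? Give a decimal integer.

vl = 2

register lanes = 256/64 = 4
active while 34+j < 36, i.e. j ∈ [0,2) capped at 4 ⇒ 2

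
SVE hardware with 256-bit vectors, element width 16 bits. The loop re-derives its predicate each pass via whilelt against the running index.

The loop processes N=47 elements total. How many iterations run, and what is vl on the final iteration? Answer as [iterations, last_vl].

256-bit reg / 16-bit elem → 16 lanes
47 elements at 16/iter → 3 passes, remainder 15 on the last

[iterations, last_vl] = [3, 15]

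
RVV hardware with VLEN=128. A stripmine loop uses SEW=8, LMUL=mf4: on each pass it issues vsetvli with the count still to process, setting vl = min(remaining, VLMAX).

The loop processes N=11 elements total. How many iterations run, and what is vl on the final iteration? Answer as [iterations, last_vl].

[iterations, last_vl] = [3, 3]

lanes per group: 128·1/4/8 = 4
iterations = ceil(11/4) = 3; final-pass vl = 3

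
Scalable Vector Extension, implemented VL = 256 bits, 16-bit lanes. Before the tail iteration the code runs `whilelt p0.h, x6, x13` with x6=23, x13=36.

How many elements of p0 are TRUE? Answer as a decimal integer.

vl = 13

256-bit reg / 16-bit elem → 16 lanes
p0[j] = (23+j < 36); true for j=0..12 → 13 lanes set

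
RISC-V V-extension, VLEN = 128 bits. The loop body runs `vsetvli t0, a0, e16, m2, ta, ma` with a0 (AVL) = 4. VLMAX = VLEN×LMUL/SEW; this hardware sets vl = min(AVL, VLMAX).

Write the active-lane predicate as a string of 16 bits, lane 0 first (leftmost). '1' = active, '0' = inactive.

lanes per group: 128·2/16 = 16
AVL=4 ≤ VLMAX=16, so vl = 4
bits (lane 0 leftmost): 1111000000000000

predicate = 1111000000000000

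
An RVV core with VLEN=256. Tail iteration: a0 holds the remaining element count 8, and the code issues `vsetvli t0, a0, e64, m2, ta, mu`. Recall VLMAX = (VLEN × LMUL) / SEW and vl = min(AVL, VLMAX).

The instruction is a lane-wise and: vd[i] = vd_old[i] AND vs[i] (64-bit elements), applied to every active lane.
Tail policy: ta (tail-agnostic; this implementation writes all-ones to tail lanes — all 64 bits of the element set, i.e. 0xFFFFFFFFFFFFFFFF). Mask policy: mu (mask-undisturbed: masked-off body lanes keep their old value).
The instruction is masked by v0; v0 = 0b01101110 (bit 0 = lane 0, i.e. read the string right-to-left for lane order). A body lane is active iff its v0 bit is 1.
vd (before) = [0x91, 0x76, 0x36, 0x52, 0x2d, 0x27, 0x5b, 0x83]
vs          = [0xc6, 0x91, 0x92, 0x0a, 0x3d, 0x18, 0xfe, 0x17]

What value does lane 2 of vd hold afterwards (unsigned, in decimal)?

vd[2] = 18

lanes per group: 256·2/64 = 8
vl = min(AVL, VLMAX) = min(8, 8) = 8
vd[0] mask-off/keep -> 0x91
vd[1] and(0x76,0x91) -> 0x10
vd[2] and(0x36,0x92) -> 0x12
vd[3] and(0x52,0x0a) -> 0x02
vd[4] mask-off/keep -> 0x2d
vd[5] and(0x27,0x18) -> 0x00
vd[6] and(0x5b,0xfe) -> 0x5a
vd[7] mask-off/keep -> 0x83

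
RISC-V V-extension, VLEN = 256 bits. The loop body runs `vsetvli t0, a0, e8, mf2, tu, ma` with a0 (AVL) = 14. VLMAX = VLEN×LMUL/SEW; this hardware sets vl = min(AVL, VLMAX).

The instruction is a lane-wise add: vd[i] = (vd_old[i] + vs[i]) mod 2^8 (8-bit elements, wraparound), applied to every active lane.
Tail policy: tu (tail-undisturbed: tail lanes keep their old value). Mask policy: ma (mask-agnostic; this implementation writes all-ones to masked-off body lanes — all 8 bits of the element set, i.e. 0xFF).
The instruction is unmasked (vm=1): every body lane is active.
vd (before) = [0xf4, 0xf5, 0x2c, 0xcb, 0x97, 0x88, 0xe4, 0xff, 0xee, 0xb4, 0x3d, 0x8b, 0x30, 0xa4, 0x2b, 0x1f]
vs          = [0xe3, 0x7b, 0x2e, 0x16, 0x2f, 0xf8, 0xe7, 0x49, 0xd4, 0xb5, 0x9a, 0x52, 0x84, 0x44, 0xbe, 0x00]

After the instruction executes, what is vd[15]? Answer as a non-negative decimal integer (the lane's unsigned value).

vd[15] = 31

lanes per group: 256·1/2/8 = 16
vl = min(AVL, VLMAX) = min(14, 16) = 14
[0] add(0xf4,0xe3) = 0xd7
[1] add(0xf5,0x7b) = 0x70
[2] add(0x2c,0x2e) = 0x5a
[3] add(0xcb,0x16) = 0xe1
[4] add(0x97,0x2f) = 0xc6
[5] add(0x88,0xf8) = 0x80
[6] add(0xe4,0xe7) = 0xcb
[7] add(0xff,0x49) = 0x48
[8] add(0xee,0xd4) = 0xc2
[9] add(0xb4,0xb5) = 0x69
[10] add(0x3d,0x9a) = 0xd7
[11] add(0x8b,0x52) = 0xdd
[12] add(0x30,0x84) = 0xb4
[13] add(0xa4,0x44) = 0xe8
[14] tail/keep = 0x2b
[15] tail/keep = 0x1f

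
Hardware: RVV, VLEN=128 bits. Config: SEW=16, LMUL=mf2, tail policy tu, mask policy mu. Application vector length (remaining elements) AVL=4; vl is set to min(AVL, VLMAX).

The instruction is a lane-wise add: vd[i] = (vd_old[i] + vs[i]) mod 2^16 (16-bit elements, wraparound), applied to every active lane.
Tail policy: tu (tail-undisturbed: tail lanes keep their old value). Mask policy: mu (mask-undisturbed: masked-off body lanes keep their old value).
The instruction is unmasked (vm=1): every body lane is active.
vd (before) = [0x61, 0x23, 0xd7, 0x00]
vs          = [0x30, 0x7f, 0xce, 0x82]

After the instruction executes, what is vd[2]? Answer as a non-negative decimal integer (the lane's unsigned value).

vd[2] = 421

lanes per group: 128·1/2/16 = 4
vl = min(AVL, VLMAX) = min(4, 4) = 4
[0] add(0x61,0x30) = 0x91
[1] add(0x23,0x7f) = 0xa2
[2] add(0xd7,0xce) = 0x1a5
[3] add(0x00,0x82) = 0x82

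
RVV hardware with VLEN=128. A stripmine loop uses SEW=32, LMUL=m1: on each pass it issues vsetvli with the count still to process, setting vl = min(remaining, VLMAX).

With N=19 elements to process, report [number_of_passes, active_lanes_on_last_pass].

[iterations, last_vl] = [5, 3]

VLMAX = VLEN×LMUL/SEW = 128×1/32 = 4
iterations = ceil(19/4) = 5; final-pass vl = 3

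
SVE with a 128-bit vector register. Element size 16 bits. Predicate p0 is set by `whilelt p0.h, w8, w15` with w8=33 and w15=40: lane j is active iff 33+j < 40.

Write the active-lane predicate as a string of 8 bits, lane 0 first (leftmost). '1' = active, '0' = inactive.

register lanes = 128/16 = 8
active while 33+j < 40, i.e. j ∈ [0,7) capped at 8 ⇒ 7
bits (lane 0 leftmost): 11111110

predicate = 11111110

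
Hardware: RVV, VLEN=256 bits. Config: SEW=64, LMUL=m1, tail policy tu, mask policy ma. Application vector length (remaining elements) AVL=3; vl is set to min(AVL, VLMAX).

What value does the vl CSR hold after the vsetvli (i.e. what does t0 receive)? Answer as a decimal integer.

vl = 3

lanes per group: 256·1/64 = 4
AVL=3 ≤ VLMAX=4, so vl = 3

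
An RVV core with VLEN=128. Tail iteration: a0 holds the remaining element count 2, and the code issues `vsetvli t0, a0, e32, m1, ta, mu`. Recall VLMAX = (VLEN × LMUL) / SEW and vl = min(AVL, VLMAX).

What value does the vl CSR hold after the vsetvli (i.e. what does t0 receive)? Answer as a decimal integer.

lanes per group: 128·1/32 = 4
vl ← min(2, 4) = 2

vl = 2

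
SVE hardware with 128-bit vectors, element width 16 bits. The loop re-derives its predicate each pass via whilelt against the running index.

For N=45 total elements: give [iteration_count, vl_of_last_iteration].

128-bit reg / 16-bit elem → 8 lanes
iterations = ceil(45/8) = 6; final-pass vl = 5

[iterations, last_vl] = [6, 5]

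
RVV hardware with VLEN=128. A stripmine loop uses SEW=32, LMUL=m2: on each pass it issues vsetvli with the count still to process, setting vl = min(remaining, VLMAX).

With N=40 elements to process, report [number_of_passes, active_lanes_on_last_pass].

VLMAX = VLEN×LMUL/SEW = 128×2/32 = 8
40 elements at 8/iter → 5 passes, remainder 8 on the last

[iterations, last_vl] = [5, 8]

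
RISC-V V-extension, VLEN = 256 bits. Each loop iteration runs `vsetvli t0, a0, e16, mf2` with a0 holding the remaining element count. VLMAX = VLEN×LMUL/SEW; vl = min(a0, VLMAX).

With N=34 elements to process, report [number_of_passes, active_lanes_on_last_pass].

lanes per group: 256·1/2/16 = 8
34 elements at 8/iter → 5 passes, remainder 2 on the last

[iterations, last_vl] = [5, 2]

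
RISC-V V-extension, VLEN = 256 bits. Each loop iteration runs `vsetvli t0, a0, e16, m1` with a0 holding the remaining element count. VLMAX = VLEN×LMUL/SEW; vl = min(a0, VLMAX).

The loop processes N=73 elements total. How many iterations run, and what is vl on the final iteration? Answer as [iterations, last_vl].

lanes per group: 256·1/16 = 16
iterations = ceil(73/16) = 5; final-pass vl = 9

[iterations, last_vl] = [5, 9]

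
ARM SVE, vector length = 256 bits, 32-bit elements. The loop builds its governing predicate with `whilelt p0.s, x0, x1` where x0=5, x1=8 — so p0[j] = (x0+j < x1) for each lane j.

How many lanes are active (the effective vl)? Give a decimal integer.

vl = 3

256-bit reg / 32-bit elem → 8 lanes
p0[j] = (5+j < 8); true for j=0..2 → 3 lanes set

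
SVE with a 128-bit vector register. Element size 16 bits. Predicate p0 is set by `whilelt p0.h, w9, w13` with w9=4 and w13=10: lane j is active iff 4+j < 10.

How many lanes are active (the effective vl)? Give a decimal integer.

vl = 6

128-bit reg / 16-bit elem → 8 lanes
whilelt: lane j active iff 4+j < 10 → j < 6 → 6 active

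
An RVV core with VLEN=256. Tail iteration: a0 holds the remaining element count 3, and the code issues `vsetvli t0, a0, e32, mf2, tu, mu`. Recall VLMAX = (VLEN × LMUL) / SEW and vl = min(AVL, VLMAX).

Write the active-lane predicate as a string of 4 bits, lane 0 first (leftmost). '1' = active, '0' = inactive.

predicate = 1110

VLMAX = VLEN×LMUL/SEW = 256×1/2/32 = 4
vl = min(AVL, VLMAX) = min(3, 4) = 3
bits (lane 0 leftmost): 1110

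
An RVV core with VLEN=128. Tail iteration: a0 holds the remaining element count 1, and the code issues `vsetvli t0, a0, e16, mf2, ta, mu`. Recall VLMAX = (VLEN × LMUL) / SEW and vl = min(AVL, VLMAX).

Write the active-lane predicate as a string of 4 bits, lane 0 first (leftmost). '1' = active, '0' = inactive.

VLMAX = (128 × 1/2) / 16 = 4 lanes
vl ← min(1, 4) = 1
bits (lane 0 leftmost): 1000

predicate = 1000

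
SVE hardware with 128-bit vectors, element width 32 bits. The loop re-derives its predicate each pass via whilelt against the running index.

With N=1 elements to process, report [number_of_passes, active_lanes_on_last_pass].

[iterations, last_vl] = [1, 1]

128-bit reg / 32-bit elem → 4 lanes
iterations = ceil(1/4) = 1; final-pass vl = 1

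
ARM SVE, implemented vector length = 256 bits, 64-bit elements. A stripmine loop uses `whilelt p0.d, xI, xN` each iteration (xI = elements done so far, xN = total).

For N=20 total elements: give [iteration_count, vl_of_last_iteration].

register lanes = 256/64 = 4
20 elements at 4/iter → 5 passes, remainder 4 on the last

[iterations, last_vl] = [5, 4]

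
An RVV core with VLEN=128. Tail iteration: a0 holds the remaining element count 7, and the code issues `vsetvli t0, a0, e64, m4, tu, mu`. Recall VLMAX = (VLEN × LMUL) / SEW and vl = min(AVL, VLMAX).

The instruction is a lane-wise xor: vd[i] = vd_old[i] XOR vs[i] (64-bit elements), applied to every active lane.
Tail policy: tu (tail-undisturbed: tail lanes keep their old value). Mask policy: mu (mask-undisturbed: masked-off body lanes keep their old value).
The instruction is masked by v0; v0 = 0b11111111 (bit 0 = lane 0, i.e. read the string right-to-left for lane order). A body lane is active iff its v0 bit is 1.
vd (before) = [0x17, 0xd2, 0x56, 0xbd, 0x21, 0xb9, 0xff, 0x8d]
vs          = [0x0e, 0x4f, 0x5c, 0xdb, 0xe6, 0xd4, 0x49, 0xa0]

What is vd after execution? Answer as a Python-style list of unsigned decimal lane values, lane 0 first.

lanes per group: 128·4/64 = 8
vl ← min(7, 8) = 7
vd[0] xor(0x17,0x0e) -> 0x19
vd[1] xor(0xd2,0x4f) -> 0x9d
vd[2] xor(0x56,0x5c) -> 0x0a
vd[3] xor(0xbd,0xdb) -> 0x66
vd[4] xor(0x21,0xe6) -> 0xc7
vd[5] xor(0xb9,0xd4) -> 0x6d
vd[6] xor(0xff,0x49) -> 0xb6
vd[7] tail/keep -> 0x8d

vd = [25, 157, 10, 102, 199, 109, 182, 141]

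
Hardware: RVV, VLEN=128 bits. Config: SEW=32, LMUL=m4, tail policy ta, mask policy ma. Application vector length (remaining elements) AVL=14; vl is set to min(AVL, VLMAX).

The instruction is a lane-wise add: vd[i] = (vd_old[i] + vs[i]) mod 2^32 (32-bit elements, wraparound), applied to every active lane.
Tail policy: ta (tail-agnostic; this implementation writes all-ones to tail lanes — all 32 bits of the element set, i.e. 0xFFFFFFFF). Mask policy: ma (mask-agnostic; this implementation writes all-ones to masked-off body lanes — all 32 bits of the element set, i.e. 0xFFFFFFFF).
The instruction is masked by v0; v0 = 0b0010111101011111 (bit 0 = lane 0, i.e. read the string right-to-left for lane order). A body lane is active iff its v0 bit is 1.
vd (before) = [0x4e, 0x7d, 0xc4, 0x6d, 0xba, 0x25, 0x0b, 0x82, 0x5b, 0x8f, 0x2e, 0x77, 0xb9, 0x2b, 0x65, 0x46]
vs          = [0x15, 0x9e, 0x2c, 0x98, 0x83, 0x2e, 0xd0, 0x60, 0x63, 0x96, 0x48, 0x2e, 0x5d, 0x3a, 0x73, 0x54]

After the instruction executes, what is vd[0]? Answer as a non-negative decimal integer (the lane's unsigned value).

VLMAX = (128 × 4) / 32 = 16 lanes
vl ← min(14, 16) = 14
vd[0] add(0x4e,0x15) -> 0x63
vd[1] add(0x7d,0x9e) -> 0x11b
vd[2] add(0xc4,0x2c) -> 0xf0
vd[3] add(0x6d,0x98) -> 0x105
vd[4] add(0xba,0x83) -> 0x13d
vd[5] mask-off/ones -> 0xffffffff
vd[6] add(0x0b,0xd0) -> 0xdb
vd[7] mask-off/ones -> 0xffffffff
vd[8] add(0x5b,0x63) -> 0xbe
vd[9] add(0x8f,0x96) -> 0x125
vd[10] add(0x2e,0x48) -> 0x76
vd[11] add(0x77,0x2e) -> 0xa5
vd[12] mask-off/ones -> 0xffffffff
vd[13] add(0x2b,0x3a) -> 0x65
vd[14] tail/ones -> 0xffffffff
vd[15] tail/ones -> 0xffffffff

vd[0] = 99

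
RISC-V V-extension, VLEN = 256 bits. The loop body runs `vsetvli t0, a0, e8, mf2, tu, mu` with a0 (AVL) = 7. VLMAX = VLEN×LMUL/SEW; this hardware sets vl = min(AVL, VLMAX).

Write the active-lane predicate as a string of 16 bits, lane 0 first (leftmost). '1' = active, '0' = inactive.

lanes per group: 256·1/2/8 = 16
vl = min(AVL, VLMAX) = min(7, 16) = 7
bits (lane 0 leftmost): 1111111000000000

predicate = 1111111000000000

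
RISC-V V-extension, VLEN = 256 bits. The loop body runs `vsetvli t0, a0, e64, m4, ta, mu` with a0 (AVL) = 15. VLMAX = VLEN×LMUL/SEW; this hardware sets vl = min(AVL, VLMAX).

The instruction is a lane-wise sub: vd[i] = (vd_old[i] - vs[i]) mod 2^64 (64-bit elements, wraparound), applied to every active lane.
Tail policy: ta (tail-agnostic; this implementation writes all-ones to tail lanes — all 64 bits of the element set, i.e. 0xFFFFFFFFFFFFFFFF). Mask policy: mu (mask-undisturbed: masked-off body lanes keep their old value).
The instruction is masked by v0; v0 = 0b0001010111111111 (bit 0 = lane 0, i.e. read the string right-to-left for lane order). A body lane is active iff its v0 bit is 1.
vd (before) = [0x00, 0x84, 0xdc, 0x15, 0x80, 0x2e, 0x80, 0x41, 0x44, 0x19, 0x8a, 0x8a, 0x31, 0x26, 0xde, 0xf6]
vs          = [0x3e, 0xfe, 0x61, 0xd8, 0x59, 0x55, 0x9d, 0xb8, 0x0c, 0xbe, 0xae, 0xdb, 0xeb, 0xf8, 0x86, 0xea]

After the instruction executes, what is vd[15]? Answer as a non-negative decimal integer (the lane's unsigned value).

vd[15] = 18446744073709551615

VLMAX = (256 × 4) / 64 = 16 lanes
AVL=15 ≤ VLMAX=16, so vl = 15
[0] sub(0x00,0x3e) = 0xffffffffffffffc2
[1] sub(0x84,0xfe) = 0xffffffffffffff86
[2] sub(0xdc,0x61) = 0x7b
[3] sub(0x15,0xd8) = 0xffffffffffffff3d
[4] sub(0x80,0x59) = 0x27
[5] sub(0x2e,0x55) = 0xffffffffffffffd9
[6] sub(0x80,0x9d) = 0xffffffffffffffe3
[7] sub(0x41,0xb8) = 0xffffffffffffff89
[8] sub(0x44,0x0c) = 0x38
[9] mask-off/keep = 0x19
[10] sub(0x8a,0xae) = 0xffffffffffffffdc
[11] mask-off/keep = 0x8a
[12] sub(0x31,0xeb) = 0xffffffffffffff46
[13] mask-off/keep = 0x26
[14] mask-off/keep = 0xde
[15] tail/ones = 0xffffffffffffffff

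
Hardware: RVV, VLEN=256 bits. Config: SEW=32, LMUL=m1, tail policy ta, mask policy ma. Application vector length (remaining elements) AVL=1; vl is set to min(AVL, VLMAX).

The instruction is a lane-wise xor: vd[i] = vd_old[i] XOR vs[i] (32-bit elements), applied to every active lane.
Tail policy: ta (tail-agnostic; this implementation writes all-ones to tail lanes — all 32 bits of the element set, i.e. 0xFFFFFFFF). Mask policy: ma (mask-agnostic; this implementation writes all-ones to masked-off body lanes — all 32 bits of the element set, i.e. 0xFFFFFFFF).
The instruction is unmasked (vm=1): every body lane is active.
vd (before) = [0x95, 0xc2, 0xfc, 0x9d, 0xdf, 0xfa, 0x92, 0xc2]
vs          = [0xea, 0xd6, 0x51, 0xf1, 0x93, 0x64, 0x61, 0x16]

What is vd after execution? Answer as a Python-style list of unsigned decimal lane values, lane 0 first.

vd = [127, 4294967295, 4294967295, 4294967295, 4294967295, 4294967295, 4294967295, 4294967295]

VLMAX = VLEN×LMUL/SEW = 256×1/32 = 8
vl ← min(1, 8) = 1
  i=0: xor(0x95,0xea) → 127
  i=1: tail/ones → 4294967295
  i=2: tail/ones → 4294967295
  i=3: tail/ones → 4294967295
  i=4: tail/ones → 4294967295
  i=5: tail/ones → 4294967295
  i=6: tail/ones → 4294967295
  i=7: tail/ones → 4294967295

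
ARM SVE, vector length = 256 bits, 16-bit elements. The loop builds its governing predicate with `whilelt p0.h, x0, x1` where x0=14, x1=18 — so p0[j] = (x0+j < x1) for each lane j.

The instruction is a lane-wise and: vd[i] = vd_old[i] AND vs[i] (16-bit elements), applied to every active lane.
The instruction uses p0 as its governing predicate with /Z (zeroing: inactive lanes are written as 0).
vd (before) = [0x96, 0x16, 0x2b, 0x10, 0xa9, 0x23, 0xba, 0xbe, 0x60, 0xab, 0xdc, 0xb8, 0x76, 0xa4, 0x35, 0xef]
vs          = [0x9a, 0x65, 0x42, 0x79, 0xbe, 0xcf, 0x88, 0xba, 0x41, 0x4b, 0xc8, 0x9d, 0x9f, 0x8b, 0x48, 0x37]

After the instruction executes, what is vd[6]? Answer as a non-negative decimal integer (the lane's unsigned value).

lane count: 256 div 16 = 16
active while 14+j < 18, i.e. j ∈ [0,4) capped at 16 ⇒ 4
[0] and(0x96,0x9a) = 0x92
[1] and(0x16,0x65) = 0x04
[2] and(0x2b,0x42) = 0x02
[3] and(0x10,0x79) = 0x10
[4] tail/zero = 0x00
[5] tail/zero = 0x00
[6] tail/zero = 0x00
[7] tail/zero = 0x00
[8] tail/zero = 0x00
[9] tail/zero = 0x00
[10] tail/zero = 0x00
[11] tail/zero = 0x00
[12] tail/zero = 0x00
[13] tail/zero = 0x00
[14] tail/zero = 0x00
[15] tail/zero = 0x00

vd[6] = 0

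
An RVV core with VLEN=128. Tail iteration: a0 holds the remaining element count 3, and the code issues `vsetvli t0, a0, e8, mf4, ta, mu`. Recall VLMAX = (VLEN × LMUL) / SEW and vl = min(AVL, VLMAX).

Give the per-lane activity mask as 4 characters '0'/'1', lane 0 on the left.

predicate = 1110

VLMAX = VLEN×LMUL/SEW = 128×1/4/8 = 4
vl ← min(3, 4) = 3
bits (lane 0 leftmost): 1110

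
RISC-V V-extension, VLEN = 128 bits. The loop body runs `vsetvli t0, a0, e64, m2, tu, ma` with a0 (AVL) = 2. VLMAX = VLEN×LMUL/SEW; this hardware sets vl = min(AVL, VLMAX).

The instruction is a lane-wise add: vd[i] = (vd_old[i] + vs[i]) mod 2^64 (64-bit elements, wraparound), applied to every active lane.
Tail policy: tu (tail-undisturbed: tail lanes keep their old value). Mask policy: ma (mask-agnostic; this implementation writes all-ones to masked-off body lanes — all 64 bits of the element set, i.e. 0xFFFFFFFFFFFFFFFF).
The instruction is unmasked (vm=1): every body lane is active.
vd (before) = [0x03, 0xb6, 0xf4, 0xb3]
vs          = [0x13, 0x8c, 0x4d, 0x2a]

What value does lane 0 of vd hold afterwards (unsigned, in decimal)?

vd[0] = 22

lanes per group: 128·2/64 = 4
vl ← min(2, 4) = 2
vd[0] add(0x03,0x13) -> 0x16
vd[1] add(0xb6,0x8c) -> 0x142
vd[2] tail/keep -> 0xf4
vd[3] tail/keep -> 0xb3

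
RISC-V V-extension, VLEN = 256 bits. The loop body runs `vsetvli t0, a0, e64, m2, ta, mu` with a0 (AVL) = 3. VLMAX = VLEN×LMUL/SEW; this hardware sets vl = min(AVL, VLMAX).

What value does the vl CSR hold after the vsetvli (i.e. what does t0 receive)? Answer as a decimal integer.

VLMAX = (256 × 2) / 64 = 8 lanes
vl = min(AVL, VLMAX) = min(3, 8) = 3

vl = 3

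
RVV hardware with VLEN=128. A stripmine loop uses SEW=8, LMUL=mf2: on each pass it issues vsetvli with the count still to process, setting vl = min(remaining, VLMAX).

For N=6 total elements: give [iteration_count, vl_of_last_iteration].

[iterations, last_vl] = [1, 6]

lanes per group: 128·1/2/8 = 8
iterations = ceil(6/8) = 1; final-pass vl = 6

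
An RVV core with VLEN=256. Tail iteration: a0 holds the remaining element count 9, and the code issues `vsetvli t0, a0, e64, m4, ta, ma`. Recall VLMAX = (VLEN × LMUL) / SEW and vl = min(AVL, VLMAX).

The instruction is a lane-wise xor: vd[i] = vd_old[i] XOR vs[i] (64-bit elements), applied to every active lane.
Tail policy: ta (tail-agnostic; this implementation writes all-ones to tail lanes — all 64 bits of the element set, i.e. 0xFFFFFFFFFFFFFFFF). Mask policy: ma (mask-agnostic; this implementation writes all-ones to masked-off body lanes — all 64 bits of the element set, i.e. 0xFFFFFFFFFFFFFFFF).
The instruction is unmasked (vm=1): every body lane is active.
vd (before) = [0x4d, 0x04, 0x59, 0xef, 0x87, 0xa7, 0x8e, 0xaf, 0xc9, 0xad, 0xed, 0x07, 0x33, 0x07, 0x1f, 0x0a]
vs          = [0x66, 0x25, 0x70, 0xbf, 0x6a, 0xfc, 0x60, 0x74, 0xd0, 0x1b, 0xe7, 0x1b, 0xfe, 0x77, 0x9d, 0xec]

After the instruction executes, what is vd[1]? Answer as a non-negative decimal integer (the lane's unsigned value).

VLMAX = VLEN×LMUL/SEW = 256×4/64 = 16
vl = min(AVL, VLMAX) = min(9, 16) = 9
[0] xor(0x4d,0x66) = 0x2b
[1] xor(0x04,0x25) = 0x21
[2] xor(0x59,0x70) = 0x29
[3] xor(0xef,0xbf) = 0x50
[4] xor(0x87,0x6a) = 0xed
[5] xor(0xa7,0xfc) = 0x5b
[6] xor(0x8e,0x60) = 0xee
[7] xor(0xaf,0x74) = 0xdb
[8] xor(0xc9,0xd0) = 0x19
[9] tail/ones = 0xffffffffffffffff
[10] tail/ones = 0xffffffffffffffff
[11] tail/ones = 0xffffffffffffffff
[12] tail/ones = 0xffffffffffffffff
[13] tail/ones = 0xffffffffffffffff
[14] tail/ones = 0xffffffffffffffff
[15] tail/ones = 0xffffffffffffffff

vd[1] = 33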